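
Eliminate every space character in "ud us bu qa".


Input string: 'ud us bu qa'
Operation: remove all spaces
Words: 'ud', 'us', 'bu', 'qa'
Join without spaces: udusbuqa


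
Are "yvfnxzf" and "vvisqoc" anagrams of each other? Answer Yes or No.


String 1: 'yvfnxzf' -> sorted: 'ffnvxyz'
String 2: 'vvisqoc' -> sorted: 'cioqsvv'
Compare sorted forms: 'ffnvxyz' != 'cioqsvv'
Anagram: No


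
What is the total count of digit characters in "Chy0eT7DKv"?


Input string: 'Chy0eT7DKv'
Operation: count digit characters (0-9)
Scan: 'C', 'h', 'y', '0'(digit), 'e', 'T', '7'(digit), 'D', 'K', 'v'
Digits found: 2
Result: 2


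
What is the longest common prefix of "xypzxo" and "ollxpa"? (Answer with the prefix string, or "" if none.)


String 1: 'xypzxo'
String 2: 'ollxpa'
Compare position by position:
pos 0: 'x' vs 'o' differ -> stop
Longest common prefix: "" (length 0)


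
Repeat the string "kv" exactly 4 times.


Input string: 'kv'
Operation: repeat 4 times
Concatenation: 'kv' + 'kv' + 'kv' + 'kv'
Result: kvkvkvkv


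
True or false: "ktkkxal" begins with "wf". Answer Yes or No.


Input string: 'ktkkxal'
Prefix to check: 'wf'
First 2 characters of input: 'kt'
Match: False
Result: No


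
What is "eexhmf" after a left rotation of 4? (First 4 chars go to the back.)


Input: 'eexhmf', shift = 4
Operation: split at index 4 and swap parts
Front part s[0:4] = 'eexh'
Back part s[4:] = 'mf'
Rotated = back + front = 'mf' + 'eexh'
Result: mfeexh


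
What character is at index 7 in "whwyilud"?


Input string: 'whwyilud'
Operation: get character at index 7
Index mapping: s[0]='w', s[1]='h', s[2]='w', s[3]='y', s[4]='i', s[5]='l', s[6]='u', s[7]='d'
Result: 'd'


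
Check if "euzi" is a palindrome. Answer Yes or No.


Input string: 'euzi'
Reversed: 'izue'
Compare pairs: s[0]='e' vs s[3]='i' (mismatch), s[1]='u' vs s[2]='z' (mismatch)
Palindrome: No


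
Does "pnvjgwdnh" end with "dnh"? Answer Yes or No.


Input string: 'pnvjgwdnh'
Suffix to check: 'dnh'
Last 3 characters of input: 'dnh'
Match: True
Result: Yes


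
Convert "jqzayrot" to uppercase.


Input string: 'jqzayrot'
Operation: convert each letter to uppercase
Mapping: 'j'->'J', 'q'->'Q', 'z'->'Z', 'a'->'A', 'y'->'Y', 'r'->'R', 'o'->'O', 't'->'T'
Result: JQZAYROT


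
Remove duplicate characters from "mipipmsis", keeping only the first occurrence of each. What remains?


Input: 'mipipmsis'
Operation: keep first occurrence of each character
Scan: s[0]='m' new -> keep; s[1]='i' new -> keep; s[2]='p' new -> keep; s[3]='i' seen -> skip; s[4]='p' seen -> skip; s[5]='m' seen -> skip; s[6]='s' new -> keep; s[7]='i' seen -> skip; s[8]='s' seen -> skip
Result: mips


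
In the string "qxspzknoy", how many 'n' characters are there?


Input string: 'qxspzknoy'
Target character: 'n'
Scan each position: s[6]='n'
Matches found at indices: 6
Total: 1


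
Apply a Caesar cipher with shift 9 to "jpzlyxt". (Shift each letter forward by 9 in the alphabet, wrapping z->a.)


Input: 'jpzlyxt', shift = 9
Operation: for each letter, (position + 9) mod 26
Mapping: 'j'(9+9=18)->'s', 'p'(15+9=24)->'y', 'z'(25+9=34, 34 mod 26=8)->'i', 'l'(11+9=20)->'u', 'y'(24+9=33, 33 mod 26=7)->'h', 'x'(23+9=32, 32 mod 26=6)->'g', 't'(19+9=28, 28 mod 26=2)->'c'
Result: syiuhgc


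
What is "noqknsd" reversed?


Input string: 'noqknsd'
Operation: reverse character order
Original order: 'n' -> 'o' -> 'q' -> 'k' -> 'n' -> 's' -> 'd'
Reversed order: 'd' -> 's' -> 'n' -> 'k' -> 'q' -> 'o' -> 'n'
Result: dsnkqon


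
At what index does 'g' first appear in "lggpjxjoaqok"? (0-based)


Input string: 'lggpjxjoaqok'
Target: 'g'
Scanning left to right: s[0]='l', s[1]='g'
First match at index: 1


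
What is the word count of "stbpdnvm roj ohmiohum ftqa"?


Input string: 'stbpdnvm roj ohmiohum ftqa'
Operation: split by spaces
Words found: 'stbpdnvm', 'roj', 'ohmiohum', 'ftqa'
Word count: 4


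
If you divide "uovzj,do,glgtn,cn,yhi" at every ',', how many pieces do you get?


Input string: 'uovzj,do,glgtn,cn,yhi'
Delimiter: ','
Split result: 'uovzj', 'do', 'glgtn', 'cn', 'yhi'
Number of parts: 5


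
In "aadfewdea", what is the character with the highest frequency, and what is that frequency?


Input: 'aadfewdea'
Operation: tally each character
Counts: 'a':3, 'd':2, 'e':2, 'f':1, 'w':1
Maximum: 'a' appears 3 times


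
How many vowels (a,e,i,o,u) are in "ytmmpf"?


Input string: 'ytmmpf'
Operation: count vowels (a, e, i, o, u)
Scan: s[0]='y', s[1]='t', s[2]='m', s[3]='m', s[4]='p', s[5]='f'
Vowels found: 0
Result: 0


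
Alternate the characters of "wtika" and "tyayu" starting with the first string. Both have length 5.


String 1: 'wtika'
String 2: 'tyayu'
Operation: alternate characters
Pairs: 'w'+'t', 't'+'y', 'i'+'a', 'k'+'y', 'a'+'u'
Result: wttyiakyau


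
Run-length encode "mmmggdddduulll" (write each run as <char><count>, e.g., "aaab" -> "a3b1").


Input: 'mmmggdddduulll'
Operation: identify consecutive runs
Runs: 'mmm' -> m3, 'gg' -> g2, 'dddd' -> d4, 'uu' -> u2, 'lll' -> l3
Encoded: m3g2d4u2l3


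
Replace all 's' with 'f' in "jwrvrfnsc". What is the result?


Input string: 'jwrvrfnsc'
Operation: replace 's' with 'f'
Positions of 's': 7
After replacement: jwrvrfnfc


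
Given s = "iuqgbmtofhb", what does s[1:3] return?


Input string: 'iuqgbmtofhb'
Operation: slice [1:3]
Extract characters: s[1]='u', s[2]='q'
Result: uq


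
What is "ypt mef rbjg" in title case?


Input string: 'ypt mef rbjg'
Operation: capitalize first letter of each word
Word transformations: 'ypt'->'Ypt', 'mef'->'Mef', 'rbjg'->'Rbjg'
Result: Ypt Mef Rbjg


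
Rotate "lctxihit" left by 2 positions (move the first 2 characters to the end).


Input: 'lctxihit', shift = 2
Operation: split at index 2 and swap parts
Front part s[0:2] = 'lc'
Back part s[2:] = 'txihit'
Rotated = back + front = 'txihit' + 'lc'
Result: txihitlc


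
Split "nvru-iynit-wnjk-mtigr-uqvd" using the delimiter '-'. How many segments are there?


Input string: 'nvru-iynit-wnjk-mtigr-uqvd'
Delimiter: '-'
Split result: 'nvru', 'iynit', 'wnjk', 'mtigr', 'uqvd'
Number of parts: 5


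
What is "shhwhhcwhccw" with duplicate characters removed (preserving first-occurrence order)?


Input: 'shhwhhcwhccw'
Operation: keep first occurrence of each character
Scan: s[0]='s' new -> keep; s[1]='h' new -> keep; s[2]='h' seen -> skip; s[3]='w' new -> keep; s[4]='h' seen -> skip; s[5]='h' seen -> skip; s[6]='c' new -> keep; s[7]='w' seen -> skip; s[8]='h' seen -> skip; s[9]='c' seen -> skip; s[10]='c' seen -> skip; s[11]='w' seen -> skip
Result: shwc


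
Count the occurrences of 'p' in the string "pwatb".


Input string: 'pwatb'
Target character: 'p'
Scan each position: s[0]='p'
Matches found at indices: 0
Total: 1


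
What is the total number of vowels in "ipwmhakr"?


Input string: 'ipwmhakr'
Operation: count vowels (a, e, i, o, u)
Scan: s[0]='i' (vowel), s[1]='p', s[2]='w', s[3]='m', s[4]='h', s[5]='a' (vowel), s[6]='k', s[7]='r'
Vowels found: 2
Result: 2


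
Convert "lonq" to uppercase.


Input string: 'lonq'
Operation: convert each letter to uppercase
Mapping: 'l'->'L', 'o'->'O', 'n'->'N', 'q'->'Q'
Result: LONQ


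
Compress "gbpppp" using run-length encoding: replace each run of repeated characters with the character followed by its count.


Input: 'gbpppp'
Operation: identify consecutive runs
Runs: 'g' -> g1, 'b' -> b1, 'pppp' -> p4
Encoded: g1b1p4


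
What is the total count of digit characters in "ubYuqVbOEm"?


Input string: 'ubYuqVbOEm'
Operation: count digit characters (0-9)
Scan: 'u', 'b', 'Y', 'u', 'q', 'V', 'b', 'O', 'E', 'm'
Digits found: 0
Result: 0


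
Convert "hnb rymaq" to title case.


Input string: 'hnb rymaq'
Operation: capitalize first letter of each word
Word transformations: 'hnb'->'Hnb', 'rymaq'->'Rymaq'
Result: Hnb Rymaq


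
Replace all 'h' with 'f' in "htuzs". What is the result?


Input string: 'htuzs'
Operation: replace 'h' with 'f'
Positions of 'h': 0
After replacement: ftuzs


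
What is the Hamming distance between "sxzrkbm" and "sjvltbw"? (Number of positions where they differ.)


String 1: 'sxzrkbm'
String 2: 'sjvltbw'
Compare each position: pos 0: 's'=='s', pos 1: 'x'!='j', pos 2: 'z'!='v', pos 3: 'r'!='l', pos 4: 'k'!='t', pos 5: 'b'=='b', pos 6: 'm'!='w'
Differing positions: 5
Hamming distance: 5


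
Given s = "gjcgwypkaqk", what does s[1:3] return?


Input string: 'gjcgwypkaqk'
Operation: slice [1:3]
Extract characters: s[1]='j', s[2]='c'
Result: jc


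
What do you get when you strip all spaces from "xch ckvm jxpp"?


Input string: 'xch ckvm jxpp'
Operation: remove all spaces
Words: 'xch', 'ckvm', 'jxpp'
Join without spaces: xchckvmjxpp


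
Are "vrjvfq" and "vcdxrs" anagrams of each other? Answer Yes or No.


String 1: 'vrjvfq' -> sorted: 'fjqrvv'
String 2: 'vcdxrs' -> sorted: 'cdrsvx'
Compare sorted forms: 'fjqrvv' != 'cdrsvx'
Anagram: No


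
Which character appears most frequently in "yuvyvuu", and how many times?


Input: 'yuvyvuu'
Operation: tally each character
Counts: 'u':3, 'v':2, 'y':2
Maximum: 'u' appears 3 times


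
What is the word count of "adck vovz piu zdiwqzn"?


Input string: 'adck vovz piu zdiwqzn'
Operation: split by spaces
Words found: 'adck', 'vovz', 'piu', 'zdiwqzn'
Word count: 4


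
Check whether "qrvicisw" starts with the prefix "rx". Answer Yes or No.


Input string: 'qrvicisw'
Prefix to check: 'rx'
First 2 characters of input: 'qr'
Match: False
Result: No


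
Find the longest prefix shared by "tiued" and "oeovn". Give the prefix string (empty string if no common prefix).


String 1: 'tiued'
String 2: 'oeovn'
Compare position by position:
pos 0: 't' vs 'o' differ -> stop
Longest common prefix: "" (length 0)


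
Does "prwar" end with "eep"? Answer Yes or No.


Input string: 'prwar'
Suffix to check: 'eep'
Last 3 characters of input: 'war'
Match: False
Result: No


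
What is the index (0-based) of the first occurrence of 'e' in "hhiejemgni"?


Input string: 'hhiejemgni'
Target: 'e'
Scanning left to right: s[0]='h', s[1]='h', s[2]='i', s[3]='e'
First match at index: 3


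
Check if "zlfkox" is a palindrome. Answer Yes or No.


Input string: 'zlfkox'
Reversed: 'xokflz'
Compare pairs: s[0]='z' vs s[5]='x' (mismatch), s[1]='l' vs s[4]='o' (mismatch), s[2]='f' vs s[3]='k' (mismatch)
Palindrome: No


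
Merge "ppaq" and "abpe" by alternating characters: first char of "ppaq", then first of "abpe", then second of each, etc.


String 1: 'ppaq'
String 2: 'abpe'
Operation: alternate characters
Pairs: 'p'+'a', 'p'+'b', 'a'+'p', 'q'+'e'
Result: papbapqe


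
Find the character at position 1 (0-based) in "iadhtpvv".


Input string: 'iadhtpvv'
Operation: get character at index 1
Index mapping: s[0]='i', s[1]='a'
Result: 'a'


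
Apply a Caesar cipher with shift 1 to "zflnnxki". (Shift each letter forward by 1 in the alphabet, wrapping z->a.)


Input: 'zflnnxki', shift = 1
Operation: for each letter, (position + 1) mod 26
Mapping: 'z'(25+1=26, 26 mod 26=0)->'a', 'f'(5+1=6)->'g', 'l'(11+1=12)->'m', 'n'(13+1=14)->'o', 'n'(13+1=14)->'o', 'x'(23+1=24)->'y', 'k'(10+1=11)->'l', 'i'(8+1=9)->'j'
Result: agmooylj


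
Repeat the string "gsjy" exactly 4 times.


Input string: 'gsjy'
Operation: repeat 4 times
Concatenation: 'gsjy' + 'gsjy' + 'gsjy' + 'gsjy'
Result: gsjygsjygsjygsjy


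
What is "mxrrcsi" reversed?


Input string: 'mxrrcsi'
Operation: reverse character order
Original order: 'm' -> 'x' -> 'r' -> 'r' -> 'c' -> 's' -> 'i'
Reversed order: 'i' -> 's' -> 'c' -> 'r' -> 'r' -> 'x' -> 'm'
Result: iscrrxm


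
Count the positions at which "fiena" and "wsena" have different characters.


String 1: 'fiena'
String 2: 'wsena'
Compare each position: pos 0: 'f'!='w', pos 1: 'i'!='s', pos 2: 'e'=='e', pos 3: 'n'=='n', pos 4: 'a'=='a'
Differing positions: 2
Hamming distance: 2


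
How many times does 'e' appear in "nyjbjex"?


Input string: 'nyjbjex'
Target character: 'e'
Scan each position: s[5]='e'
Matches found at indices: 5
Total: 1


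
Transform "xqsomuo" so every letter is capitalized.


Input string: 'xqsomuo'
Operation: convert each letter to uppercase
Mapping: 'x'->'X', 'q'->'Q', 's'->'S', 'o'->'O', 'm'->'M', 'u'->'U', 'o'->'O'
Result: XQSOMUO


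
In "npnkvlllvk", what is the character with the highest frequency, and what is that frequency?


Input: 'npnkvlllvk'
Operation: tally each character
Counts: 'k':2, 'l':3, 'n':2, 'p':1, 'v':2
Maximum: 'l' appears 3 times


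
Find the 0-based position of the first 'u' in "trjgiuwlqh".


Input string: 'trjgiuwlqh'
Target: 'u'
Scanning left to right: s[0]='t', s[1]='r', s[2]='j', s[3]='g', s[4]='i', s[5]='u'
First match at index: 5


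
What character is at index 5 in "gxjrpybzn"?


Input string: 'gxjrpybzn'
Operation: get character at index 5
Index mapping: s[0]='g', s[1]='x', s[2]='j', s[3]='r', s[4]='p', s[5]='y'
Result: 'y'


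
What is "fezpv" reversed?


Input string: 'fezpv'
Operation: reverse character order
Original order: 'f' -> 'e' -> 'z' -> 'p' -> 'v'
Reversed order: 'v' -> 'p' -> 'z' -> 'e' -> 'f'
Result: vpzef


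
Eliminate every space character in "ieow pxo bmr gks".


Input string: 'ieow pxo bmr gks'
Operation: remove all spaces
Words: 'ieow', 'pxo', 'bmr', 'gks'
Join without spaces: ieowpxobmrgks


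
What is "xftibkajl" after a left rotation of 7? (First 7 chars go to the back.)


Input: 'xftibkajl', shift = 7
Operation: split at index 7 and swap parts
Front part s[0:7] = 'xftibka'
Back part s[7:] = 'jl'
Rotated = back + front = 'jl' + 'xftibka'
Result: jlxftibka


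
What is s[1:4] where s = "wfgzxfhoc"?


Input string: 'wfgzxfhoc'
Operation: slice [1:4]
Extract characters: s[1]='f', s[2]='g', s[3]='z'
Result: fgz


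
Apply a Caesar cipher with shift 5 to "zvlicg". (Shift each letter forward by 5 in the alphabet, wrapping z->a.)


Input: 'zvlicg', shift = 5
Operation: for each letter, (position + 5) mod 26
Mapping: 'z'(25+5=30, 30 mod 26=4)->'e', 'v'(21+5=26, 26 mod 26=0)->'a', 'l'(11+5=16)->'q', 'i'(8+5=13)->'n', 'c'(2+5=7)->'h', 'g'(6+5=11)->'l'
Result: eaqnhl


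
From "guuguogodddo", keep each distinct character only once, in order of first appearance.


Input: 'guuguogodddo'
Operation: keep first occurrence of each character
Scan: s[0]='g' new -> keep; s[1]='u' new -> keep; s[2]='u' seen -> skip; s[3]='g' seen -> skip; s[4]='u' seen -> skip; s[5]='o' new -> keep; s[6]='g' seen -> skip; s[7]='o' seen -> skip; s[8]='d' new -> keep; s[9]='d' seen -> skip; s[10]='d' seen -> skip; s[11]='o' seen -> skip
Result: guod


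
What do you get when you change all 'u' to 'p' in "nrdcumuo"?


Input string: 'nrdcumuo'
Operation: replace 'u' with 'p'
Positions of 'u': 4, 6
After replacement: nrdcpmpo


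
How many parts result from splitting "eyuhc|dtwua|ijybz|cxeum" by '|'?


Input string: 'eyuhc|dtwua|ijybz|cxeum'
Delimiter: '|'
Split result: 'eyuhc', 'dtwua', 'ijybz', 'cxeum'
Number of parts: 4


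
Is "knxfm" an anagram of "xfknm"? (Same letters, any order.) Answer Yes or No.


String 1: 'xfknm' -> sorted: 'fkmnx'
String 2: 'knxfm' -> sorted: 'fkmnx'
Compare sorted forms: 'fkmnx' == 'fkmnx'
Anagram: Yes


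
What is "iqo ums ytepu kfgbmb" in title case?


Input string: 'iqo ums ytepu kfgbmb'
Operation: capitalize first letter of each word
Word transformations: 'iqo'->'Iqo', 'ums'->'Ums', 'ytepu'->'Ytepu', 'kfgbmb'->'Kfgbmb'
Result: Iqo Ums Ytepu Kfgbmb


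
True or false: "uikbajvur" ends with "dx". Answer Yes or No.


Input string: 'uikbajvur'
Suffix to check: 'dx'
Last 2 characters of input: 'ur'
Match: False
Result: No


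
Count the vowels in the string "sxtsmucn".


Input string: 'sxtsmucn'
Operation: count vowels (a, e, i, o, u)
Scan: s[0]='s', s[1]='x', s[2]='t', s[3]='s', s[4]='m', s[5]='u' (vowel), s[6]='c', s[7]='n'
Vowels found: 1
Result: 1


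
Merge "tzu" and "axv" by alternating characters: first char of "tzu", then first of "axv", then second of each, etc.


String 1: 'tzu'
String 2: 'axv'
Operation: alternate characters
Pairs: 't'+'a', 'z'+'x', 'u'+'v'
Result: tazxuv


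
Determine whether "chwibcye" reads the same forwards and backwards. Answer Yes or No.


Input string: 'chwibcye'
Reversed: 'eycbiwhc'
Compare pairs: s[0]='c' vs s[7]='e' (mismatch), s[1]='h' vs s[6]='y' (mismatch), s[2]='w' vs s[5]='c' (mismatch), s[3]='i' vs s[4]='b' (mismatch)
Palindrome: No


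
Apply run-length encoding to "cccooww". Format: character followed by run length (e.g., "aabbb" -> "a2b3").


Input: 'cccooww'
Operation: identify consecutive runs
Runs: 'ccc' -> c3, 'oo' -> o2, 'ww' -> w2
Encoded: c3o2w2


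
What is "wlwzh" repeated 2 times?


Input string: 'wlwzh'
Operation: repeat 2 times
Concatenation: 'wlwzh' + 'wlwzh'
Result: wlwzhwlwzh


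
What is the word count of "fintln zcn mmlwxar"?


Input string: 'fintln zcn mmlwxar'
Operation: split by spaces
Words found: 'fintln', 'zcn', 'mmlwxar'
Word count: 3


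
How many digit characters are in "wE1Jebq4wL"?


Input string: 'wE1Jebq4wL'
Operation: count digit characters (0-9)
Scan: 'w', 'E', '1'(digit), 'J', 'e', 'b', 'q', '4'(digit), 'w', 'L'
Digits found: 2
Result: 2


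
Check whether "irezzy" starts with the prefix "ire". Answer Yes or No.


Input string: 'irezzy'
Prefix to check: 'ire'
First 3 characters of input: 'ire'
Match: True
Result: Yes


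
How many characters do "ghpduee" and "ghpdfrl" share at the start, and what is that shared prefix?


String 1: 'ghpduee'
String 2: 'ghpdfrl'
Compare position by position:
pos 0: 'g' vs 'g' match
pos 1: 'h' vs 'h' match
pos 2: 'p' vs 'p' match
pos 3: 'd' vs 'd' match
pos 4: 'u' vs 'f' differ -> stop
Longest common prefix: "ghpd" (length 4)


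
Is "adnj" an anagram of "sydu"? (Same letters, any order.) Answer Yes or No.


String 1: 'sydu' -> sorted: 'dsuy'
String 2: 'adnj' -> sorted: 'adjn'
Compare sorted forms: 'dsuy' != 'adjn'
Anagram: No


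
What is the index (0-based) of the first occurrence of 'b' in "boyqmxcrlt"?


Input string: 'boyqmxcrlt'
Target: 'b'
Scanning left to right: s[0]='b'
First match at index: 0


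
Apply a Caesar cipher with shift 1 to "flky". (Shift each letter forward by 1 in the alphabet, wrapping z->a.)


Input: 'flky', shift = 1
Operation: for each letter, (position + 1) mod 26
Mapping: 'f'(5+1=6)->'g', 'l'(11+1=12)->'m', 'k'(10+1=11)->'l', 'y'(24+1=25)->'z'
Result: gmlz


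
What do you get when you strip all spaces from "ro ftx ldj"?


Input string: 'ro ftx ldj'
Operation: remove all spaces
Words: 'ro', 'ftx', 'ldj'
Join without spaces: roftxldj


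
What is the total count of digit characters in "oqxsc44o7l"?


Input string: 'oqxsc44o7l'
Operation: count digit characters (0-9)
Scan: 'o', 'q', 'x', 's', 'c', '4'(digit), '4'(digit), 'o', '7'(digit), 'l'
Digits found: 3
Result: 3


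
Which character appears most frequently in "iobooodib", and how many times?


Input: 'iobooodib'
Operation: tally each character
Counts: 'b':2, 'd':1, 'i':2, 'o':4
Maximum: 'o' appears 4 times


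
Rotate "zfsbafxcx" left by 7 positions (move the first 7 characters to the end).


Input: 'zfsbafxcx', shift = 7
Operation: split at index 7 and swap parts
Front part s[0:7] = 'zfsbafx'
Back part s[7:] = 'cx'
Rotated = back + front = 'cx' + 'zfsbafx'
Result: cxzfsbafx


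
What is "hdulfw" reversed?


Input string: 'hdulfw'
Operation: reverse character order
Original order: 'h' -> 'd' -> 'u' -> 'l' -> 'f' -> 'w'
Reversed order: 'w' -> 'f' -> 'l' -> 'u' -> 'd' -> 'h'
Result: wfludh


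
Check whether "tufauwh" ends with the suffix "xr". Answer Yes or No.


Input string: 'tufauwh'
Suffix to check: 'xr'
Last 2 characters of input: 'wh'
Match: False
Result: No


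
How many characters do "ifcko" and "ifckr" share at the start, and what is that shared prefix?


String 1: 'ifcko'
String 2: 'ifckr'
Compare position by position:
pos 0: 'i' vs 'i' match
pos 1: 'f' vs 'f' match
pos 2: 'c' vs 'c' match
pos 3: 'k' vs 'k' match
pos 4: 'o' vs 'r' differ -> stop
Longest common prefix: "ifck" (length 4)


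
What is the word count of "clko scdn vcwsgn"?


Input string: 'clko scdn vcwsgn'
Operation: split by spaces
Words found: 'clko', 'scdn', 'vcwsgn'
Word count: 3


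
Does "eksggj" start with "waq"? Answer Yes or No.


Input string: 'eksggj'
Prefix to check: 'waq'
First 3 characters of input: 'eks'
Match: False
Result: No


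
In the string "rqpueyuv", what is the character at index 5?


Input string: 'rqpueyuv'
Operation: get character at index 5
Index mapping: s[0]='r', s[1]='q', s[2]='p', s[3]='u', s[4]='e', s[5]='y'
Result: 'y'


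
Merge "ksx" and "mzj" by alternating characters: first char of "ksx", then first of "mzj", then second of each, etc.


String 1: 'ksx'
String 2: 'mzj'
Operation: alternate characters
Pairs: 'k'+'m', 's'+'z', 'x'+'j'
Result: kmszxj


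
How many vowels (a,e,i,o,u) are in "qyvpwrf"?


Input string: 'qyvpwrf'
Operation: count vowels (a, e, i, o, u)
Scan: s[0]='q', s[1]='y', s[2]='v', s[3]='p', s[4]='w', s[5]='r', s[6]='f'
Vowels found: 0
Result: 0


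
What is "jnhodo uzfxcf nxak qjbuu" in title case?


Input string: 'jnhodo uzfxcf nxak qjbuu'
Operation: capitalize first letter of each word
Word transformations: 'jnhodo'->'Jnhodo', 'uzfxcf'->'Uzfxcf', 'nxak'->'Nxak', 'qjbuu'->'Qjbuu'
Result: Jnhodo Uzfxcf Nxak Qjbuu


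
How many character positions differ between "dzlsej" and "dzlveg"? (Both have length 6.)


String 1: 'dzlsej'
String 2: 'dzlveg'
Compare each position: pos 0: 'd'=='d', pos 1: 'z'=='z', pos 2: 'l'=='l', pos 3: 's'!='v', pos 4: 'e'=='e', pos 5: 'j'!='g'
Differing positions: 2
Hamming distance: 2


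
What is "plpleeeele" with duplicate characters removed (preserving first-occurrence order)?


Input: 'plpleeeele'
Operation: keep first occurrence of each character
Scan: s[0]='p' new -> keep; s[1]='l' new -> keep; s[2]='p' seen -> skip; s[3]='l' seen -> skip; s[4]='e' new -> keep; s[5]='e' seen -> skip; s[6]='e' seen -> skip; s[7]='e' seen -> skip; s[8]='l' seen -> skip; s[9]='e' seen -> skip
Result: ple


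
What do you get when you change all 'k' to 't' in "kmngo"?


Input string: 'kmngo'
Operation: replace 'k' with 't'
Positions of 'k': 0
After replacement: tmngo


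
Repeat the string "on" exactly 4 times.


Input string: 'on'
Operation: repeat 4 times
Concatenation: 'on' + 'on' + 'on' + 'on'
Result: onononon


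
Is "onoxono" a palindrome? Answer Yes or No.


Input string: 'onoxono'
Reversed: 'onoxono'
Compare pairs: s[0]='o' vs s[6]='o' (match), s[1]='n' vs s[5]='n' (match), s[2]='o' vs s[4]='o' (match)
Palindrome: Yes


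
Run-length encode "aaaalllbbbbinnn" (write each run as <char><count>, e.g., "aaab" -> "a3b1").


Input: 'aaaalllbbbbinnn'
Operation: identify consecutive runs
Runs: 'aaaa' -> a4, 'lll' -> l3, 'bbbb' -> b4, 'i' -> i1, 'nnn' -> n3
Encoded: a4l3b4i1n3


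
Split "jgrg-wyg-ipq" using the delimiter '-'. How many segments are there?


Input string: 'jgrg-wyg-ipq'
Delimiter: '-'
Split result: 'jgrg', 'wyg', 'ipq'
Number of parts: 3


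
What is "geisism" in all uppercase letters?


Input string: 'geisism'
Operation: convert each letter to uppercase
Mapping: 'g'->'G', 'e'->'E', 'i'->'I', 's'->'S', 'i'->'I', 's'->'S', 'm'->'M'
Result: GEISISM


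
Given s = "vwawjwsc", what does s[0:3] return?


Input string: 'vwawjwsc'
Operation: slice [0:3]
Extract characters: s[0]='v', s[1]='w', s[2]='a'
Result: vwa


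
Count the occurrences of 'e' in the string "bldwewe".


Input string: 'bldwewe'
Target character: 'e'
Scan each position: s[4]='e', s[6]='e'
Matches found at indices: 4, 6
Total: 2


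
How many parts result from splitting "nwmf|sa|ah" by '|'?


Input string: 'nwmf|sa|ah'
Delimiter: '|'
Split result: 'nwmf', 'sa', 'ah'
Number of parts: 3


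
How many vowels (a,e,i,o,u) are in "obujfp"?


Input string: 'obujfp'
Operation: count vowels (a, e, i, o, u)
Scan: s[0]='o' (vowel), s[1]='b', s[2]='u' (vowel), s[3]='j', s[4]='f', s[5]='p'
Vowels found: 2
Result: 2


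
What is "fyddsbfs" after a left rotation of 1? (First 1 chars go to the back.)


Input: 'fyddsbfs', shift = 1
Operation: split at index 1 and swap parts
Front part s[0:1] = 'f'
Back part s[1:] = 'yddsbfs'
Rotated = back + front = 'yddsbfs' + 'f'
Result: yddsbfsf


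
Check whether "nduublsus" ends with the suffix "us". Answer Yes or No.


Input string: 'nduublsus'
Suffix to check: 'us'
Last 2 characters of input: 'us'
Match: True
Result: Yes


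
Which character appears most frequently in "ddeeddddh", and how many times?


Input: 'ddeeddddh'
Operation: tally each character
Counts: 'd':6, 'e':2, 'h':1
Maximum: 'd' appears 6 times


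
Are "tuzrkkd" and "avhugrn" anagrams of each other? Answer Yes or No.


String 1: 'tuzrkkd' -> sorted: 'dkkrtuz'
String 2: 'avhugrn' -> sorted: 'aghnruv'
Compare sorted forms: 'dkkrtuz' != 'aghnruv'
Anagram: No


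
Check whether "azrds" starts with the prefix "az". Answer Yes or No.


Input string: 'azrds'
Prefix to check: 'az'
First 2 characters of input: 'az'
Match: True
Result: Yes


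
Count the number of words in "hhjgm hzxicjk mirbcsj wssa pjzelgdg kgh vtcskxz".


Input string: 'hhjgm hzxicjk mirbcsj wssa pjzelgdg kgh vtcskxz'
Operation: split by spaces
Words found: 'hhjgm', 'hzxicjk', 'mirbcsj', 'wssa', 'pjzelgdg', 'kgh', 'vtcskxz'
Word count: 7


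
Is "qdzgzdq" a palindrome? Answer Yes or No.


Input string: 'qdzgzdq'
Reversed: 'qdzgzdq'
Compare pairs: s[0]='q' vs s[6]='q' (match), s[1]='d' vs s[5]='d' (match), s[2]='z' vs s[4]='z' (match)
Palindrome: Yes


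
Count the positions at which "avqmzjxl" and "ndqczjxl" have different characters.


String 1: 'avqmzjxl'
String 2: 'ndqczjxl'
Compare each position: pos 0: 'a'!='n', pos 1: 'v'!='d', pos 2: 'q'=='q', pos 3: 'm'!='c', pos 4: 'z'=='z', pos 5: 'j'=='j', pos 6: 'x'=='x', pos 7: 'l'=='l'
Differing positions: 3
Hamming distance: 3


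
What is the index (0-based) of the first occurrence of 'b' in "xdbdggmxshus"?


Input string: 'xdbdggmxshus'
Target: 'b'
Scanning left to right: s[0]='x', s[1]='d', s[2]='b'
First match at index: 2


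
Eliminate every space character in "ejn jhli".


Input string: 'ejn jhli'
Operation: remove all spaces
Words: 'ejn', 'jhli'
Join without spaces: ejnjhli


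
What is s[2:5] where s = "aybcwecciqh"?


Input string: 'aybcwecciqh'
Operation: slice [2:5]
Extract characters: s[2]='b', s[3]='c', s[4]='w'
Result: bcw


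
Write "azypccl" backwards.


Input string: 'azypccl'
Operation: reverse character order
Original order: 'a' -> 'z' -> 'y' -> 'p' -> 'c' -> 'c' -> 'l'
Reversed order: 'l' -> 'c' -> 'c' -> 'p' -> 'y' -> 'z' -> 'a'
Result: lccpyza


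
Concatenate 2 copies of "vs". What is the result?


Input string: 'vs'
Operation: repeat 2 times
Concatenation: 'vs' + 'vs'
Result: vsvs


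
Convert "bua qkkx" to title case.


Input string: 'bua qkkx'
Operation: capitalize first letter of each word
Word transformations: 'bua'->'Bua', 'qkkx'->'Qkkx'
Result: Bua Qkkx


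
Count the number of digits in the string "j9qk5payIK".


Input string: 'j9qk5payIK'
Operation: count digit characters (0-9)
Scan: 'j', '9'(digit), 'q', 'k', '5'(digit), 'p', 'a', 'y', 'I', 'K'
Digits found: 2
Result: 2


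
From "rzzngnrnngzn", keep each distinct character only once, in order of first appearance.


Input: 'rzzngnrnngzn'
Operation: keep first occurrence of each character
Scan: s[0]='r' new -> keep; s[1]='z' new -> keep; s[2]='z' seen -> skip; s[3]='n' new -> keep; s[4]='g' new -> keep; s[5]='n' seen -> skip; s[6]='r' seen -> skip; s[7]='n' seen -> skip; s[8]='n' seen -> skip; s[9]='g' seen -> skip; s[10]='z' seen -> skip; s[11]='n' seen -> skip
Result: rzng


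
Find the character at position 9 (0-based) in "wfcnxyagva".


Input string: 'wfcnxyagva'
Operation: get character at index 9
Index mapping: s[0]='w', s[1]='f', s[2]='c', s[3]='n', s[4]='x', s[5]='y', s[6]='a', s[7]='g', s[8]='v', s[9]='a'
Result: 'a'


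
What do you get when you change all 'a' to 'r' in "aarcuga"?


Input string: 'aarcuga'
Operation: replace 'a' with 'r'
Positions of 'a': 0, 1, 6
After replacement: rrrcugr


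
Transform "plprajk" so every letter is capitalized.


Input string: 'plprajk'
Operation: convert each letter to uppercase
Mapping: 'p'->'P', 'l'->'L', 'p'->'P', 'r'->'R', 'a'->'A', 'j'->'J', 'k'->'K'
Result: PLPRAJK


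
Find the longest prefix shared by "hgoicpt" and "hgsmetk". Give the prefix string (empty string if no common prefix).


String 1: 'hgoicpt'
String 2: 'hgsmetk'
Compare position by position:
pos 0: 'h' vs 'h' match
pos 1: 'g' vs 'g' match
pos 2: 'o' vs 's' differ -> stop
Longest common prefix: "hg" (length 2)


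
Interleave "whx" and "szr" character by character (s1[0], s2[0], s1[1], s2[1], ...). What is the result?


String 1: 'whx'
String 2: 'szr'
Operation: alternate characters
Pairs: 'w'+'s', 'h'+'z', 'x'+'r'
Result: wshzxr


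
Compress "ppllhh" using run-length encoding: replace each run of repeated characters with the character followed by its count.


Input: 'ppllhh'
Operation: identify consecutive runs
Runs: 'pp' -> p2, 'll' -> l2, 'hh' -> h2
Encoded: p2l2h2


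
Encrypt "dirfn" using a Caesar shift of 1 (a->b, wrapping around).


Input: 'dirfn', shift = 1
Operation: for each letter, (position + 1) mod 26
Mapping: 'd'(3+1=4)->'e', 'i'(8+1=9)->'j', 'r'(17+1=18)->'s', 'f'(5+1=6)->'g', 'n'(13+1=14)->'o'
Result: ejsgo


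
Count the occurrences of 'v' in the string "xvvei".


Input string: 'xvvei'
Target character: 'v'
Scan each position: s[1]='v', s[2]='v'
Matches found at indices: 1, 2
Total: 2


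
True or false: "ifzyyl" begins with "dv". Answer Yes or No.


Input string: 'ifzyyl'
Prefix to check: 'dv'
First 2 characters of input: 'if'
Match: False
Result: No


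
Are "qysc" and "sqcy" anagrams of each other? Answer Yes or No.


String 1: 'qysc' -> sorted: 'cqsy'
String 2: 'sqcy' -> sorted: 'cqsy'
Compare sorted forms: 'cqsy' == 'cqsy'
Anagram: Yes


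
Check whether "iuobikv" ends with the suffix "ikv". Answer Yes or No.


Input string: 'iuobikv'
Suffix to check: 'ikv'
Last 3 characters of input: 'ikv'
Match: True
Result: Yes


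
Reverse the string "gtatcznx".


Input string: 'gtatcznx'
Operation: reverse character order
Original order: 'g' -> 't' -> 'a' -> 't' -> 'c' -> 'z' -> 'n' -> 'x'
Reversed order: 'x' -> 'n' -> 'z' -> 'c' -> 't' -> 'a' -> 't' -> 'g'
Result: xnzctatg


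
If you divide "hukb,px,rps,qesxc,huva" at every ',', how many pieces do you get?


Input string: 'hukb,px,rps,qesxc,huva'
Delimiter: ','
Split result: 'hukb', 'px', 'rps', 'qesxc', 'huva'
Number of parts: 5


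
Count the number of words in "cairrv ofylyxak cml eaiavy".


Input string: 'cairrv ofylyxak cml eaiavy'
Operation: split by spaces
Words found: 'cairrv', 'ofylyxak', 'cml', 'eaiavy'
Word count: 4


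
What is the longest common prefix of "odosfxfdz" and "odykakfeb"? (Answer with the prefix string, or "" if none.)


String 1: 'odosfxfdz'
String 2: 'odykakfeb'
Compare position by position:
pos 0: 'o' vs 'o' match
pos 1: 'd' vs 'd' match
pos 2: 'o' vs 'y' differ -> stop
Longest common prefix: "od" (length 2)


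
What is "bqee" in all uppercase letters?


Input string: 'bqee'
Operation: convert each letter to uppercase
Mapping: 'b'->'B', 'q'->'Q', 'e'->'E', 'e'->'E'
Result: BQEE


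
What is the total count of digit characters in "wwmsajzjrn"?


Input string: 'wwmsajzjrn'
Operation: count digit characters (0-9)
Scan: 'w', 'w', 'm', 's', 'a', 'j', 'z', 'j', 'r', 'n'
Digits found: 0
Result: 0


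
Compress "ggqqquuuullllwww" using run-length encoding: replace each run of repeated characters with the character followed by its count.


Input: 'ggqqquuuullllwww'
Operation: identify consecutive runs
Runs: 'gg' -> g2, 'qqq' -> q3, 'uuuu' -> u4, 'llll' -> l4, 'www' -> w3
Encoded: g2q3u4l4w3


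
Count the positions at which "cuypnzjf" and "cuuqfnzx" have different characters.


String 1: 'cuypnzjf'
String 2: 'cuuqfnzx'
Compare each position: pos 0: 'c'=='c', pos 1: 'u'=='u', pos 2: 'y'!='u', pos 3: 'p'!='q', pos 4: 'n'!='f', pos 5: 'z'!='n', pos 6: 'j'!='z', pos 7: 'f'!='x'
Differing positions: 6
Hamming distance: 6


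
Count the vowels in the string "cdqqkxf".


Input string: 'cdqqkxf'
Operation: count vowels (a, e, i, o, u)
Scan: s[0]='c', s[1]='d', s[2]='q', s[3]='q', s[4]='k', s[5]='x', s[6]='f'
Vowels found: 0
Result: 0


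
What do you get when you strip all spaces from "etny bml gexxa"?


Input string: 'etny bml gexxa'
Operation: remove all spaces
Words: 'etny', 'bml', 'gexxa'
Join without spaces: etnybmlgexxa


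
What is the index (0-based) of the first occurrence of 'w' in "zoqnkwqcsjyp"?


Input string: 'zoqnkwqcsjyp'
Target: 'w'
Scanning left to right: s[0]='z', s[1]='o', s[2]='q', s[3]='n', s[4]='k', s[5]='w'
First match at index: 5


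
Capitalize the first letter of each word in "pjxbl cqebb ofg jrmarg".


Input string: 'pjxbl cqebb ofg jrmarg'
Operation: capitalize first letter of each word
Word transformations: 'pjxbl'->'Pjxbl', 'cqebb'->'Cqebb', 'ofg'->'Ofg', 'jrmarg'->'Jrmarg'
Result: Pjxbl Cqebb Ofg Jrmarg


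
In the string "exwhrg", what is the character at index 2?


Input string: 'exwhrg'
Operation: get character at index 2
Index mapping: s[0]='e', s[1]='x', s[2]='w'
Result: 'w'


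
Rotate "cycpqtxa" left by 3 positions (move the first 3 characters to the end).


Input: 'cycpqtxa', shift = 3
Operation: split at index 3 and swap parts
Front part s[0:3] = 'cyc'
Back part s[3:] = 'pqtxa'
Rotated = back + front = 'pqtxa' + 'cyc'
Result: pqtxacyc


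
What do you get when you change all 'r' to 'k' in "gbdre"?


Input string: 'gbdre'
Operation: replace 'r' with 'k'
Positions of 'r': 3
After replacement: gbdke


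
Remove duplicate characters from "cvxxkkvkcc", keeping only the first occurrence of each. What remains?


Input: 'cvxxkkvkcc'
Operation: keep first occurrence of each character
Scan: s[0]='c' new -> keep; s[1]='v' new -> keep; s[2]='x' new -> keep; s[3]='x' seen -> skip; s[4]='k' new -> keep; s[5]='k' seen -> skip; s[6]='v' seen -> skip; s[7]='k' seen -> skip; s[8]='c' seen -> skip; s[9]='c' seen -> skip
Result: cvxk


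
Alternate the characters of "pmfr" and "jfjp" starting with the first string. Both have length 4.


String 1: 'pmfr'
String 2: 'jfjp'
Operation: alternate characters
Pairs: 'p'+'j', 'm'+'f', 'f'+'j', 'r'+'p'
Result: pjmffjrp


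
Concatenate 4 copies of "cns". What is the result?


Input string: 'cns'
Operation: repeat 4 times
Concatenation: 'cns' + 'cns' + 'cns' + 'cns'
Result: cnscnscnscns


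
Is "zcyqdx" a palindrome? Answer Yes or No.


Input string: 'zcyqdx'
Reversed: 'xdqycz'
Compare pairs: s[0]='z' vs s[5]='x' (mismatch), s[1]='c' vs s[4]='d' (mismatch), s[2]='y' vs s[3]='q' (mismatch)
Palindrome: No


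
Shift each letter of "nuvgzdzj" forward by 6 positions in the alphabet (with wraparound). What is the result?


Input: 'nuvgzdzj', shift = 6
Operation: for each letter, (position + 6) mod 26
Mapping: 'n'(13+6=19)->'t', 'u'(20+6=26, 26 mod 26=0)->'a', 'v'(21+6=27, 27 mod 26=1)->'b', 'g'(6+6=12)->'m', 'z'(25+6=31, 31 mod 26=5)->'f', 'd'(3+6=9)->'j', 'z'(25+6=31, 31 mod 26=5)->'f', 'j'(9+6=15)->'p'
Result: tabmfjfp


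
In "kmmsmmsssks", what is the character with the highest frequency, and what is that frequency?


Input: 'kmmsmmsssks'
Operation: tally each character
Counts: 'k':2, 'm':4, 's':5
Maximum: 's' appears 5 times


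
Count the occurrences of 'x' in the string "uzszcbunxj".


Input string: 'uzszcbunxj'
Target character: 'x'
Scan each position: s[8]='x'
Matches found at indices: 8
Total: 1


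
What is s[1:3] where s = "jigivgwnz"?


Input string: 'jigivgwnz'
Operation: slice [1:3]
Extract characters: s[1]='i', s[2]='g'
Result: ig


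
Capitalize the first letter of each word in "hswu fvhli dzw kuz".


Input string: 'hswu fvhli dzw kuz'
Operation: capitalize first letter of each word
Word transformations: 'hswu'->'Hswu', 'fvhli'->'Fvhli', 'dzw'->'Dzw', 'kuz'->'Kuz'
Result: Hswu Fvhli Dzw Kuz


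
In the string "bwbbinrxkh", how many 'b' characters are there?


Input string: 'bwbbinrxkh'
Target character: 'b'
Scan each position: s[0]='b', s[2]='b', s[3]='b'
Matches found at indices: 0, 2, 3
Total: 3


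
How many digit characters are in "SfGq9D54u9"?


Input string: 'SfGq9D54u9'
Operation: count digit characters (0-9)
Scan: 'S', 'f', 'G', 'q', '9'(digit), 'D', '5'(digit), '4'(digit), 'u', '9'(digit)
Digits found: 4
Result: 4


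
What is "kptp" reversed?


Input string: 'kptp'
Operation: reverse character order
Original order: 'k' -> 'p' -> 't' -> 'p'
Reversed order: 'p' -> 't' -> 'p' -> 'k'
Result: ptpk


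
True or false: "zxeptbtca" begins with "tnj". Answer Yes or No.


Input string: 'zxeptbtca'
Prefix to check: 'tnj'
First 3 characters of input: 'zxe'
Match: False
Result: No


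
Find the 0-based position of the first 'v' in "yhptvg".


Input string: 'yhptvg'
Target: 'v'
Scanning left to right: s[0]='y', s[1]='h', s[2]='p', s[3]='t', s[4]='v'
First match at index: 4


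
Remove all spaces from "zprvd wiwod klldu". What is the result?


Input string: 'zprvd wiwod klldu'
Operation: remove all spaces
Words: 'zprvd', 'wiwod', 'klldu'
Join without spaces: zprvdwiwodklldu


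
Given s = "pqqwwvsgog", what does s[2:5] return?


Input string: 'pqqwwvsgog'
Operation: slice [2:5]
Extract characters: s[2]='q', s[3]='w', s[4]='w'
Result: qww


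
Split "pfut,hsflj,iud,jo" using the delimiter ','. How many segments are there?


Input string: 'pfut,hsflj,iud,jo'
Delimiter: ','
Split result: 'pfut', 'hsflj', 'iud', 'jo'
Number of parts: 4


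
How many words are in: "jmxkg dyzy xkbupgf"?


Input string: 'jmxkg dyzy xkbupgf'
Operation: split by spaces
Words found: 'jmxkg', 'dyzy', 'xkbupgf'
Word count: 3


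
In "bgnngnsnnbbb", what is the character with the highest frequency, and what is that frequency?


Input: 'bgnngnsnnbbb'
Operation: tally each character
Counts: 'b':4, 'g':2, 'n':5, 's':1
Maximum: 'n' appears 5 times


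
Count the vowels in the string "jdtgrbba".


Input string: 'jdtgrbba'
Operation: count vowels (a, e, i, o, u)
Scan: s[0]='j', s[1]='d', s[2]='t', s[3]='g', s[4]='r', s[5]='b', s[6]='b', s[7]='a' (vowel)
Vowels found: 1
Result: 1


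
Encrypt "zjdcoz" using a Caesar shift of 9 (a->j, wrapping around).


Input: 'zjdcoz', shift = 9
Operation: for each letter, (position + 9) mod 26
Mapping: 'z'(25+9=34, 34 mod 26=8)->'i', 'j'(9+9=18)->'s', 'd'(3+9=12)->'m', 'c'(2+9=11)->'l', 'o'(14+9=23)->'x', 'z'(25+9=34, 34 mod 26=8)->'i'
Result: ismlxi


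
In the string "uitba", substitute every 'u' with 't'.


Input string: 'uitba'
Operation: replace 'u' with 't'
Positions of 'u': 0
After replacement: titba


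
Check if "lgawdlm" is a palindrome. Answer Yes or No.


Input string: 'lgawdlm'
Reversed: 'mldwagl'
Compare pairs: s[0]='l' vs s[6]='m' (mismatch), s[1]='g' vs s[5]='l' (mismatch), s[2]='a' vs s[4]='d' (mismatch)
Palindrome: No


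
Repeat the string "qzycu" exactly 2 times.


Input string: 'qzycu'
Operation: repeat 2 times
Concatenation: 'qzycu' + 'qzycu'
Result: qzycuqzycu


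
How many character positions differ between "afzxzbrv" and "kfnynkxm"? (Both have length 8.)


String 1: 'afzxzbrv'
String 2: 'kfnynkxm'
Compare each position: pos 0: 'a'!='k', pos 1: 'f'=='f', pos 2: 'z'!='n', pos 3: 'x'!='y', pos 4: 'z'!='n', pos 5: 'b'!='k', pos 6: 'r'!='x', pos 7: 'v'!='m'
Differing positions: 7
Hamming distance: 7
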